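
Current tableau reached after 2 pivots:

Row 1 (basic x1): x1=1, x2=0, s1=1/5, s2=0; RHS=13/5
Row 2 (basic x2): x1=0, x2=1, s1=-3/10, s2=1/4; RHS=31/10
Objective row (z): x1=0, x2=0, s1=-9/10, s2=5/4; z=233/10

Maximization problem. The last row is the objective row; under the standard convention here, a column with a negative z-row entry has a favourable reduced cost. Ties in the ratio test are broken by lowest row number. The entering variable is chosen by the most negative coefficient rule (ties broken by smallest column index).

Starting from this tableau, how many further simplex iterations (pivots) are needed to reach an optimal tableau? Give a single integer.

1

pivot: s1 in, x1 out → z = 35
No improving column remains; optimal.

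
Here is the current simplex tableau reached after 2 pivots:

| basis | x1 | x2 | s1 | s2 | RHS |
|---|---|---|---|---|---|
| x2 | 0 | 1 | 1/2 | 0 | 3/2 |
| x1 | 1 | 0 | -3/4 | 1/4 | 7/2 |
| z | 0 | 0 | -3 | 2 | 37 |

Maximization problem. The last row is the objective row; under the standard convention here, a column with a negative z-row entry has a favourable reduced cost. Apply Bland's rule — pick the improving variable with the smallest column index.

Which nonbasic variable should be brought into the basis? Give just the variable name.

s1

Objective-row coefficients: x1: 0, x2: 0, s1: -3, s2: 2.
Improving columns: s1. Bland's rule picks the smallest column index → s1.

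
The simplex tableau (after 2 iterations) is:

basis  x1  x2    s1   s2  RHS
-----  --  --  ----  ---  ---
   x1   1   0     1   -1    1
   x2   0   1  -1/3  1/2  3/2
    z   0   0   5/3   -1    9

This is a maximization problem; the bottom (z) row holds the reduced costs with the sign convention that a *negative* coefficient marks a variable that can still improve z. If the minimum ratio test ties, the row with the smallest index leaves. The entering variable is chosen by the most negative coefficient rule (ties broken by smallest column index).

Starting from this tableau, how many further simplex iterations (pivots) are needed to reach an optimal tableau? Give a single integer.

pivot: s2 in, x2 out → z = 12
No improving column remains; optimal.

1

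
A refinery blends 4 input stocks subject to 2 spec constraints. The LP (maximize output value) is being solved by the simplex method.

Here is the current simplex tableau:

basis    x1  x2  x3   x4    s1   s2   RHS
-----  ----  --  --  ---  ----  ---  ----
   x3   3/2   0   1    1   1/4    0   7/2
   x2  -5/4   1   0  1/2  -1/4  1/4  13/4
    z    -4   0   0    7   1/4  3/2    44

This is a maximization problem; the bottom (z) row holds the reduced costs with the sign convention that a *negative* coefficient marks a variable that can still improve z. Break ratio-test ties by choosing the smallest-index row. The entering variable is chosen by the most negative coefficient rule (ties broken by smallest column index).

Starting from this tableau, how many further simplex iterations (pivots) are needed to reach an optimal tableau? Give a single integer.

1

pivot: x1 in, x3 out → z = 160/3
No improving column remains; optimal.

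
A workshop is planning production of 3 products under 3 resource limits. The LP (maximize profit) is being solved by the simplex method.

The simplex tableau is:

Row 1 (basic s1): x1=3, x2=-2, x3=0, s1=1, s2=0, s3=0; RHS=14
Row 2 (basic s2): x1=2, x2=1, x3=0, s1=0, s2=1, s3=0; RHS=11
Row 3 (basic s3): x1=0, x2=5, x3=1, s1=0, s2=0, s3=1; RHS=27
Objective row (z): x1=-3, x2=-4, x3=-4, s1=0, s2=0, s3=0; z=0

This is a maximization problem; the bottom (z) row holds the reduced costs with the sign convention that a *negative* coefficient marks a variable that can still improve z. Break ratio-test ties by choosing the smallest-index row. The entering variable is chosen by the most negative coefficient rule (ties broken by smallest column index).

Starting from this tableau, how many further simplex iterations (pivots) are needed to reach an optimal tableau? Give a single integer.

3

pivot: x2 in, s3 out → z = 108/5
pivot: x3 in, x2 out → z = 108
pivot: x1 in, s1 out → z = 122
No improving column remains; optimal.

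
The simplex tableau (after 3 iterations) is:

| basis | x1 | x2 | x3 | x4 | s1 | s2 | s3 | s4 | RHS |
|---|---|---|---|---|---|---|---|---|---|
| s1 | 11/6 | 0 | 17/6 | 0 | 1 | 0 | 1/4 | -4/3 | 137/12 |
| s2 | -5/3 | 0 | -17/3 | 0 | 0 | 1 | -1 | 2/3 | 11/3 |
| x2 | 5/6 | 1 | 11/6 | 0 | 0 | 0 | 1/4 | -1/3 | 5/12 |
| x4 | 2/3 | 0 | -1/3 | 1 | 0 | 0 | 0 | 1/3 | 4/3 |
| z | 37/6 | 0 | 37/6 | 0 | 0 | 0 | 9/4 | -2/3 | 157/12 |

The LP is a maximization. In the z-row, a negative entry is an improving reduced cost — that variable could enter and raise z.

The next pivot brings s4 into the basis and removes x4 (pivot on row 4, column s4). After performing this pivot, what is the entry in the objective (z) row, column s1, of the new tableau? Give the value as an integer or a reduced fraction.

0

Pivot element is row 4, column s4: 1/3.
Normalize row 4: new (row 4, s1) = 0/(1/3) = 0.
z-row ← z-row − (-2/3)·(new row 4): 0 − (-2/3)·0 = 0.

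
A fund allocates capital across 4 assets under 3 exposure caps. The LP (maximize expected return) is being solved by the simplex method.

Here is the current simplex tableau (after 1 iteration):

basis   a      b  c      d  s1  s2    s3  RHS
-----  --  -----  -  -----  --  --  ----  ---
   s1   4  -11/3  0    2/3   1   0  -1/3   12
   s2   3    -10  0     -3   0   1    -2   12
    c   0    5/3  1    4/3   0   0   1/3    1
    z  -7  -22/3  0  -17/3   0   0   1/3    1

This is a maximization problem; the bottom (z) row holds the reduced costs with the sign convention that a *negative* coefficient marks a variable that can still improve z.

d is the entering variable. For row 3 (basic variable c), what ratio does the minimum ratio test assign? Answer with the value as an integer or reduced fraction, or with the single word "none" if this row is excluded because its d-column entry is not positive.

Ratio = RHS / (d entry) = 1 / (4/3) = 3/4.

3/4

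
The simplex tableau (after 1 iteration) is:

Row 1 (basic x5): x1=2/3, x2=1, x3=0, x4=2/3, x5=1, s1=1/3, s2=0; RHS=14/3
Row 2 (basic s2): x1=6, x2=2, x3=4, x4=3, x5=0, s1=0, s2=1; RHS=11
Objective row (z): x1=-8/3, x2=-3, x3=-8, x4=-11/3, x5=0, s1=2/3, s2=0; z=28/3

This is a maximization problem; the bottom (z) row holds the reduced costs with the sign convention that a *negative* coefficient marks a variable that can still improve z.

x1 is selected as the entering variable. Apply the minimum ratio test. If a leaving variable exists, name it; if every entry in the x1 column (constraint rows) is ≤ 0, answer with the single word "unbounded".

s2

Ratios: row 1 (x5): (14/3)/(2/3) = 7; row 2 (s2): 11/6 = 11/6.
Minimum ratio is in the s2 row, so s2 leaves.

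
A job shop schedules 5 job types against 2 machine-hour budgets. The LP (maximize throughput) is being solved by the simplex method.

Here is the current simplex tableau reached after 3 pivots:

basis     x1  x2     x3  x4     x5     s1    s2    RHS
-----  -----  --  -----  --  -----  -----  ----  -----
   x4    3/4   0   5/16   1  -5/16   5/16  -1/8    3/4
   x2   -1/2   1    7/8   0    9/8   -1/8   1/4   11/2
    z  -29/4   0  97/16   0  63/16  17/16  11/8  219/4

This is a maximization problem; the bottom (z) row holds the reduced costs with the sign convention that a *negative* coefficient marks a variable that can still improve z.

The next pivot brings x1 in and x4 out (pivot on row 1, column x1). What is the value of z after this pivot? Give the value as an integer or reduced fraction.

Minimum ratio for x1: (3/4)/(3/4) = 1.
z changes by −(z-row coeff of x1)·ratio = −(-29/4)·1 = 29/4.
New z = 219/4 + (29/4) = 62.

62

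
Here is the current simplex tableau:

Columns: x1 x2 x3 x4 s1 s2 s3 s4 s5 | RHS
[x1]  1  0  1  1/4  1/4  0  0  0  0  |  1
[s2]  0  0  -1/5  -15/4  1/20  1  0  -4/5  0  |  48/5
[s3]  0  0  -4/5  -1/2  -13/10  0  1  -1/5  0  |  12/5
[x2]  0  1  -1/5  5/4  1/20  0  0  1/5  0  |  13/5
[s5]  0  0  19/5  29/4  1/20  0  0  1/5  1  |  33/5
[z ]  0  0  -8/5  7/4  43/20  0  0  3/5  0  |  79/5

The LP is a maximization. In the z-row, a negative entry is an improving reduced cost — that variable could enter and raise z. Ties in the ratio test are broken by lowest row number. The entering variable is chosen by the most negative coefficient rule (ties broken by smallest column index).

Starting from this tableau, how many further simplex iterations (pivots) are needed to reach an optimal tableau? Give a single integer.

1

pivot: x3 in, x1 out → z = 87/5
No improving column remains; optimal.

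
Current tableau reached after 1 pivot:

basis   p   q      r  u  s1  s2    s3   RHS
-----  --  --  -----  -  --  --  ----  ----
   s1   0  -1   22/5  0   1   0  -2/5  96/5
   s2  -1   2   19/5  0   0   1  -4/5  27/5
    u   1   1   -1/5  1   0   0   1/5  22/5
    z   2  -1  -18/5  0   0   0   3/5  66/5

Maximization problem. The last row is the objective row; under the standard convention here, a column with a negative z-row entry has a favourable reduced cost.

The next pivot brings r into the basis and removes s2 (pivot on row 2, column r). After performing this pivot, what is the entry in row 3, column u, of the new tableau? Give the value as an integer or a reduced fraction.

1

Pivot element is row 2, column r: 19/5.
Normalize row 2: new (row 2, u) = 0/(19/5) = 0.
row 3 ← row 3 − (-1/5)·(new row 2): 1 − (-1/5)·0 = 1.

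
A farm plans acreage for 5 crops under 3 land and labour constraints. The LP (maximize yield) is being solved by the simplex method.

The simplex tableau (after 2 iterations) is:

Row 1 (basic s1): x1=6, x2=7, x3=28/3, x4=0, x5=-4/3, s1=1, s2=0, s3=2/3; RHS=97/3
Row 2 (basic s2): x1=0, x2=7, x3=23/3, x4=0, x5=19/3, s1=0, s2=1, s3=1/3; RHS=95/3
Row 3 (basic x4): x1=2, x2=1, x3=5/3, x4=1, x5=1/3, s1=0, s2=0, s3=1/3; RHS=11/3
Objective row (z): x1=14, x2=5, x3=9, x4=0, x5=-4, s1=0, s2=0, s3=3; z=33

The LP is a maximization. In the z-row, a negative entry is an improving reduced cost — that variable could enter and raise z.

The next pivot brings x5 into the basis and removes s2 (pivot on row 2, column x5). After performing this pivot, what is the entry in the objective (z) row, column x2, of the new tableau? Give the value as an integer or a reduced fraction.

Pivot element is row 2, column x5: 19/3.
Normalize row 2: new (row 2, x2) = 7/(19/3) = 21/19.
z-row ← z-row − (-4)·(new row 2): 5 − (-4)·(21/19) = 179/19.

179/19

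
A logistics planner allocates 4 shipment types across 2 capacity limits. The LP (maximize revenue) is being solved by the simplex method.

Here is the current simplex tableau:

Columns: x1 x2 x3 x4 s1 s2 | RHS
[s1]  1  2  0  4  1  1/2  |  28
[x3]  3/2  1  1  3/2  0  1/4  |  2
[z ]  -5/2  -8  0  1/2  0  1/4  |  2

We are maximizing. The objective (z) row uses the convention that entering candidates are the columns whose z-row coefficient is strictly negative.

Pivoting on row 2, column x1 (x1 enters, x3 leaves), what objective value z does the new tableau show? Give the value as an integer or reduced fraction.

16/3

Minimum ratio for x1: 2/(3/2) = 4/3.
z changes by −(z-row coeff of x1)·ratio = −(-5/2)·(4/3) = 10/3.
New z = 2 + (10/3) = 16/3.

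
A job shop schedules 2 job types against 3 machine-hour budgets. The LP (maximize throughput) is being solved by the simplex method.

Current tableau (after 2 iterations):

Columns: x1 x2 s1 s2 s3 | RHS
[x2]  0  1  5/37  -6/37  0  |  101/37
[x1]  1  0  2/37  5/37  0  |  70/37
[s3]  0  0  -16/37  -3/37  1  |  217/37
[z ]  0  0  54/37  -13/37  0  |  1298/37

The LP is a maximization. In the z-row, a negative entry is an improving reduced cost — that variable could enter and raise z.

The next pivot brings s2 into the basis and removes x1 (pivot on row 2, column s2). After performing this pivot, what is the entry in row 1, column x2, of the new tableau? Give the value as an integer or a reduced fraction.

1

Pivot element is row 2, column s2: 5/37.
Normalize row 2: new (row 2, x2) = 0/(5/37) = 0.
row 1 ← row 1 − (-6/37)·(new row 2): 1 − (-6/37)·0 = 1.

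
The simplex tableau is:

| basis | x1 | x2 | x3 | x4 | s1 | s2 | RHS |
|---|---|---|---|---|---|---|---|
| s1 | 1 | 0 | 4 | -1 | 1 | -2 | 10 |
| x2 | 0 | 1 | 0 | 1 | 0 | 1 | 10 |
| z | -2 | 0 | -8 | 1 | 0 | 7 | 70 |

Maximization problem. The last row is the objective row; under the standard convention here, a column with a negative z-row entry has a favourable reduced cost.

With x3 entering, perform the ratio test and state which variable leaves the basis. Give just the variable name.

s1

Ratios: row 1 (s1): 10/4 = 5/2; row 2 (x2): entry 0 ≤ 0, skip.
Minimum ratio 5/2 is in the s1 row, so s1 leaves.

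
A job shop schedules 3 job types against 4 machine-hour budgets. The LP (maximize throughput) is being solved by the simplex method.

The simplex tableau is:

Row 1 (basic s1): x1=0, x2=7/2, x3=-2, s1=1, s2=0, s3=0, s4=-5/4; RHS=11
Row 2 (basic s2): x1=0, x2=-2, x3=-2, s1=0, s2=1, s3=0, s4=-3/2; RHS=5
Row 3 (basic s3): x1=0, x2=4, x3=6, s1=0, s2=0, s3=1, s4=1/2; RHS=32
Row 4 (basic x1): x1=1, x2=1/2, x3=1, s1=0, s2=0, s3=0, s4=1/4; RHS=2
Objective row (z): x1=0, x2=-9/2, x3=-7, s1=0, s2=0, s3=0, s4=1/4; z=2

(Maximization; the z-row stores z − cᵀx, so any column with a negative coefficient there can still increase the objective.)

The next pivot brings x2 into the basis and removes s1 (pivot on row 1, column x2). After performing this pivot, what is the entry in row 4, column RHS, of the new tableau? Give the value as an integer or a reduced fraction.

Pivot element is row 1, column x2: 7/2.
Normalize row 1: new (row 1, RHS) = 11/(7/2) = 22/7.
row 4 ← row 4 − (1/2)·(new row 1): 2 − (1/2)·(22/7) = 3/7.

3/7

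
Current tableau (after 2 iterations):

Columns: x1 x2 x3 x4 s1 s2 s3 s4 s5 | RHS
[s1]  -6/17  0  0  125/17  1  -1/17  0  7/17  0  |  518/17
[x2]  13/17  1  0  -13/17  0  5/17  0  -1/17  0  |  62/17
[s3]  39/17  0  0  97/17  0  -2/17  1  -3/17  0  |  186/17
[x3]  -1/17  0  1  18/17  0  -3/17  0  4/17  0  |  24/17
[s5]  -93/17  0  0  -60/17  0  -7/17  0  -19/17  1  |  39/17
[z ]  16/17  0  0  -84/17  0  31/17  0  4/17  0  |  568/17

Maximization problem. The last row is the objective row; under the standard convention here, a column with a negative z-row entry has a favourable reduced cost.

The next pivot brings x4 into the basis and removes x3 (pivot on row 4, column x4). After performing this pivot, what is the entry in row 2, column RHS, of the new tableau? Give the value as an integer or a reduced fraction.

Pivot element is row 4, column x4: 18/17.
Normalize row 4: new (row 4, RHS) = (24/17)/(18/17) = 4/3.
row 2 ← row 2 − (-13/17)·(new row 4): 62/17 − (-13/17)·(4/3) = 14/3.

14/3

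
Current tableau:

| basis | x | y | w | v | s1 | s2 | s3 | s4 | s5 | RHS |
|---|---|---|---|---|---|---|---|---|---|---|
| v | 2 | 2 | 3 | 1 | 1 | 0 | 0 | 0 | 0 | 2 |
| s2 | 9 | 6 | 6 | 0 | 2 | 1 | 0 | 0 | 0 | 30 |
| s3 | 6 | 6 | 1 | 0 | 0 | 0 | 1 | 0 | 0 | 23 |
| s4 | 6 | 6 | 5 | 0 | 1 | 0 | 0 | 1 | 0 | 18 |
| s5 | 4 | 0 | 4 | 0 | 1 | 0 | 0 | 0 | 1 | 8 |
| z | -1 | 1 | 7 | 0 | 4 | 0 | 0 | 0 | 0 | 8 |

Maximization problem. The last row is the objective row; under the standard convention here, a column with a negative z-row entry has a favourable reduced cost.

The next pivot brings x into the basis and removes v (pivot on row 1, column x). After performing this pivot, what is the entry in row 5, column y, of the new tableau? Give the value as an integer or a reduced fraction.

Pivot element is row 1, column x: 2.
Normalize row 1: new (row 1, y) = 2/2 = 1.
row 5 ← row 5 − 4·(new row 1): 0 − 4·1 = -4.

-4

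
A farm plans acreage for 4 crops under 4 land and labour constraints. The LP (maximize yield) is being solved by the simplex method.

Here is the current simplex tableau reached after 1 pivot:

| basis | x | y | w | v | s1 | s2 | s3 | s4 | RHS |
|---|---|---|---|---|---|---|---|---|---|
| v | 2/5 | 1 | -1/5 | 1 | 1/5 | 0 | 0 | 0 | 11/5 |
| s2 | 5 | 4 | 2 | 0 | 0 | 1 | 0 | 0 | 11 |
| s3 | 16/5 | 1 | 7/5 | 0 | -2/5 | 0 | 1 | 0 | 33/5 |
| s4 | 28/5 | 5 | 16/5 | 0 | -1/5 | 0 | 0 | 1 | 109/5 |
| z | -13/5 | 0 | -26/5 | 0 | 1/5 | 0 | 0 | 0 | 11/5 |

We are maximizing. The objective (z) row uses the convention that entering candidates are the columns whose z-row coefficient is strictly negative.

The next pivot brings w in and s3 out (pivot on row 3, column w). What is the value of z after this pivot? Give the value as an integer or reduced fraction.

Minimum ratio for w: (33/5)/(7/5) = 33/7.
z changes by −(z-row coeff of w)·ratio = −(-26/5)·(33/7) = 858/35.
New z = 11/5 + (858/35) = 187/7.

187/7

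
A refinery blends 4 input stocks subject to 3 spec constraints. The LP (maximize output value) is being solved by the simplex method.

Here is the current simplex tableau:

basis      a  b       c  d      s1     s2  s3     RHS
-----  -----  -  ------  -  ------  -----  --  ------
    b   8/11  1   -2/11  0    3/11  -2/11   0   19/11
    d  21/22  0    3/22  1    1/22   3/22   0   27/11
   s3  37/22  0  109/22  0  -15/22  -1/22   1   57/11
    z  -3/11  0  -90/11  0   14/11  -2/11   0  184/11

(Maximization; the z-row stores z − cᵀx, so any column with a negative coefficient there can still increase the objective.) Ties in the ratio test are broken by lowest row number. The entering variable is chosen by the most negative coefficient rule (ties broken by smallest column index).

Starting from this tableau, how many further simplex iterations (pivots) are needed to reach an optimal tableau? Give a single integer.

pivot: c in, s3 out → z = 2756/109
pivot: s2 in, d out → z = 148/5
No improving column remains; optimal.

2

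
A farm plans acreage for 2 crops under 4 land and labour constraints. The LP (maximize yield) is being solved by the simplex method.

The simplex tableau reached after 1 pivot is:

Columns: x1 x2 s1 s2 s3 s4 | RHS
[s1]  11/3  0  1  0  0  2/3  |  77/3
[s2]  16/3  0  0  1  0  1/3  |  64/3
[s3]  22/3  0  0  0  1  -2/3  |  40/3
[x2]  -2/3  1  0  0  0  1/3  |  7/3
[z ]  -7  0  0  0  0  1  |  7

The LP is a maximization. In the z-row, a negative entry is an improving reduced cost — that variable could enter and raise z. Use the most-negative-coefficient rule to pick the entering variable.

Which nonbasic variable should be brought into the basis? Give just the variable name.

x1

Objective-row coefficients: x1: -7, x2: 0, s1: 0, s2: 0, s3: 0, s4: 1.
The most negative is -7 in column x1, so x1 enters.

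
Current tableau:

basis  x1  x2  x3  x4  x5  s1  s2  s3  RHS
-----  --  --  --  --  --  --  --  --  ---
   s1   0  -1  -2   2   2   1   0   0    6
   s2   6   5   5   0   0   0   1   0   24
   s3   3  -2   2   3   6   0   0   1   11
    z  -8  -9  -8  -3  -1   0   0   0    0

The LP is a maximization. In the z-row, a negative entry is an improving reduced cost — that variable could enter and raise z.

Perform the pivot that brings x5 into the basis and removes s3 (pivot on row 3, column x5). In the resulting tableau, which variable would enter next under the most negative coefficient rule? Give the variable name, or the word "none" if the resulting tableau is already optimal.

Pivot element 6. New z-row = old z-row − (-1)·(row 3/6).
Updated z-row coefficients: x1: -15/2, x2: -28/3, x3: -23/3, x4: -5/2, x5: 0, s1: 0, s2: 0, s3: 1/6.
The most negative is -28/3 in column x2, so x2 would enter next.

x2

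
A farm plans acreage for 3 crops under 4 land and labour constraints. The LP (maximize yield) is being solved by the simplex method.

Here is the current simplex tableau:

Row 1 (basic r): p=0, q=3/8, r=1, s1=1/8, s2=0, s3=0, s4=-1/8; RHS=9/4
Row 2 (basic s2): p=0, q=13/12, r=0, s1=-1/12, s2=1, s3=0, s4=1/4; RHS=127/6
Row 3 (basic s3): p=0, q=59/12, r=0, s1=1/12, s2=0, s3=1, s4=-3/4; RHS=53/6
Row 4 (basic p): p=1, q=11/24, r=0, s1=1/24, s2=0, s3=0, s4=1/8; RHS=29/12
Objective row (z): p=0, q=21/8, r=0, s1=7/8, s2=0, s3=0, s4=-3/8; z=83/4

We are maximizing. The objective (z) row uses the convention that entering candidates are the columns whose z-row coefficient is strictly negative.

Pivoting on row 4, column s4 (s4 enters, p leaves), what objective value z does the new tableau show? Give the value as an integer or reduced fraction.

28

Minimum ratio for s4: (29/12)/(1/8) = 58/3.
z changes by −(z-row coeff of s4)·ratio = −(-3/8)·(58/3) = 29/4.
New z = 83/4 + (29/4) = 28.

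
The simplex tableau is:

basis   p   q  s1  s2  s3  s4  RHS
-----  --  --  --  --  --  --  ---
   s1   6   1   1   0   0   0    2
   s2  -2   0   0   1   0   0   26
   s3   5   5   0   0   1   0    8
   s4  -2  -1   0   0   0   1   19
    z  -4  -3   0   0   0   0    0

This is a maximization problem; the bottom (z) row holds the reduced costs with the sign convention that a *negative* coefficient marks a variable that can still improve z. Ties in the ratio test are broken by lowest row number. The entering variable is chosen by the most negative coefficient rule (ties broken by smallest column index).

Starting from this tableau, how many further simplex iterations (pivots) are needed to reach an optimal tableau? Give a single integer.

pivot: p in, s1 out → z = 4/3
pivot: q in, s3 out → z = 122/25
No improving column remains; optimal.

2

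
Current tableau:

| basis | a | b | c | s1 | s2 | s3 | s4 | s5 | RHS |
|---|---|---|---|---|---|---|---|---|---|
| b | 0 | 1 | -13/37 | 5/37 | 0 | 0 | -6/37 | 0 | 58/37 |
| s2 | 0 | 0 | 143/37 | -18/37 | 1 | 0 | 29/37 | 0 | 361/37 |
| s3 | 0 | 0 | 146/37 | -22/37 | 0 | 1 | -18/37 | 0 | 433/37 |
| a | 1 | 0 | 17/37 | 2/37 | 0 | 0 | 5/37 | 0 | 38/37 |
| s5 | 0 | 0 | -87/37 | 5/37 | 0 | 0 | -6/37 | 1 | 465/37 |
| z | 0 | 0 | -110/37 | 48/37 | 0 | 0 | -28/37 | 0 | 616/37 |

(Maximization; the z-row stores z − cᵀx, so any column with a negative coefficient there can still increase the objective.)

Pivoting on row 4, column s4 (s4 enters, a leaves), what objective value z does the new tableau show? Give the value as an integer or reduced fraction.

112/5

Minimum ratio for s4: (38/37)/(5/37) = 38/5.
z changes by −(z-row coeff of s4)·ratio = −(-28/37)·(38/5) = 1064/185.
New z = 616/37 + (1064/185) = 112/5.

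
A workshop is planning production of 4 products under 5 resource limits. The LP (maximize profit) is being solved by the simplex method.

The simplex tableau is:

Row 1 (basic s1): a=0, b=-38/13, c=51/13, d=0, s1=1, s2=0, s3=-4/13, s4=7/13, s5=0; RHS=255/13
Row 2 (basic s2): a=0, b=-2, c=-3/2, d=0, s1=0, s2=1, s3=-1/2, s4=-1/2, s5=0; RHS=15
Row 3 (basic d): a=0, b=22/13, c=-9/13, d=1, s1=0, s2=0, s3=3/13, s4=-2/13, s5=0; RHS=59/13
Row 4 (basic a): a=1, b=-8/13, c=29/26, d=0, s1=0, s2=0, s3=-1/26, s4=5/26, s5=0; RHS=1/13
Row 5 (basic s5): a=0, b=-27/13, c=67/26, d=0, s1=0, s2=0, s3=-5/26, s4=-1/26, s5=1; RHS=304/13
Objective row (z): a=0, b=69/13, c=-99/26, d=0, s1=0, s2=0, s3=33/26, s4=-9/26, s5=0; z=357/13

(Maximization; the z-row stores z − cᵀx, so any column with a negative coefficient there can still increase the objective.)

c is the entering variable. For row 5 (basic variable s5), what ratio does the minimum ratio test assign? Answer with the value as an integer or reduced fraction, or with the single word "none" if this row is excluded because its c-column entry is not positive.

Ratio = RHS / (c entry) = (304/13) / (67/26) = 608/67.

608/67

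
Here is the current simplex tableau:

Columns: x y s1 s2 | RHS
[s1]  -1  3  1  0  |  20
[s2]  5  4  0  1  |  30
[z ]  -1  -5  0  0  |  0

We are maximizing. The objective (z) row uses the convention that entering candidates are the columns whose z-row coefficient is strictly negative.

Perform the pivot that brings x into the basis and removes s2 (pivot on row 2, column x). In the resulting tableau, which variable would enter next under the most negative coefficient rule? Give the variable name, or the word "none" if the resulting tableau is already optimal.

Pivot element 5. New z-row = old z-row − (-1)·(row 2/5).
Updated z-row coefficients: x: 0, y: -21/5, s1: 0, s2: 1/5.
The most negative is -21/5 in column y, so y would enter next.

y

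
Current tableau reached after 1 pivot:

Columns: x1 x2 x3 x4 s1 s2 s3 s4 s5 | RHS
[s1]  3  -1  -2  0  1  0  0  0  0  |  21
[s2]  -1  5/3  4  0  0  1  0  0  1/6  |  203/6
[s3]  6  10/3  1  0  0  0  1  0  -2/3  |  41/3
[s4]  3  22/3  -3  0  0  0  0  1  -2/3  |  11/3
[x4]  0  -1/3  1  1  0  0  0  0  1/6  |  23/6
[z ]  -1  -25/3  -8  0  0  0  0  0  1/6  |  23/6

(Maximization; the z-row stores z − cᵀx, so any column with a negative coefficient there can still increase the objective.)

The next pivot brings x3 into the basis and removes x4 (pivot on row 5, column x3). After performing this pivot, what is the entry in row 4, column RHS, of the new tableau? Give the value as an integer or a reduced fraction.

91/6

Pivot element is row 5, column x3: 1.
Normalize row 5: new (row 5, RHS) = (23/6)/1 = 23/6.
row 4 ← row 4 − (-3)·(new row 5): 11/3 − (-3)·(23/6) = 91/6.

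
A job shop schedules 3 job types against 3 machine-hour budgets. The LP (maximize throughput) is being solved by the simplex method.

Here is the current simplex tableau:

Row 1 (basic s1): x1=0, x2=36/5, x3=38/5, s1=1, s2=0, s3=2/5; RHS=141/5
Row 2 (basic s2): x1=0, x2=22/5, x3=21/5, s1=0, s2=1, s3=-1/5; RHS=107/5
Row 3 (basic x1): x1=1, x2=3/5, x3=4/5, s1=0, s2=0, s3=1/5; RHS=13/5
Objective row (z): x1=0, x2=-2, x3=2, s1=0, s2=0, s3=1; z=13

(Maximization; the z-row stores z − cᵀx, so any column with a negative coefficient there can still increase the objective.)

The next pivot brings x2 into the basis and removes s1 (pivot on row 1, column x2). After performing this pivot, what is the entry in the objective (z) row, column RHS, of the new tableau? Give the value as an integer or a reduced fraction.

Pivot element is row 1, column x2: 36/5.
Normalize row 1: new (row 1, RHS) = (141/5)/(36/5) = 47/12.
z-row ← z-row − (-2)·(new row 1): 13 − (-2)·(47/12) = 125/6.

125/6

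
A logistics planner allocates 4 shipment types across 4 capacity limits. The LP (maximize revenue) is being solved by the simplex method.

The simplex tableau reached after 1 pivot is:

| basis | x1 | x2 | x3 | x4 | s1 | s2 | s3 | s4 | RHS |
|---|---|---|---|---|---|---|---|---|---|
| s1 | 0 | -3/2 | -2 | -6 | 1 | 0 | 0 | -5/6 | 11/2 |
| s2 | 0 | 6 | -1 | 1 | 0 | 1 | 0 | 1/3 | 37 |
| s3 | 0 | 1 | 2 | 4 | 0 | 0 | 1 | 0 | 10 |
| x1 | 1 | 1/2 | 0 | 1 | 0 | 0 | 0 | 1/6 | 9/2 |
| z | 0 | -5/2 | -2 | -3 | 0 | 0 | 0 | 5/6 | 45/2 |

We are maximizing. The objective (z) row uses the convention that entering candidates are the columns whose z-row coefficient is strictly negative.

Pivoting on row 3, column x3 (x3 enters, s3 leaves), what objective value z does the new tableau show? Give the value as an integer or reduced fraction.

Minimum ratio for x3: 10/2 = 5.
z changes by −(z-row coeff of x3)·ratio = −(-2)·5 = 10.
New z = 45/2 + 10 = 65/2.

65/2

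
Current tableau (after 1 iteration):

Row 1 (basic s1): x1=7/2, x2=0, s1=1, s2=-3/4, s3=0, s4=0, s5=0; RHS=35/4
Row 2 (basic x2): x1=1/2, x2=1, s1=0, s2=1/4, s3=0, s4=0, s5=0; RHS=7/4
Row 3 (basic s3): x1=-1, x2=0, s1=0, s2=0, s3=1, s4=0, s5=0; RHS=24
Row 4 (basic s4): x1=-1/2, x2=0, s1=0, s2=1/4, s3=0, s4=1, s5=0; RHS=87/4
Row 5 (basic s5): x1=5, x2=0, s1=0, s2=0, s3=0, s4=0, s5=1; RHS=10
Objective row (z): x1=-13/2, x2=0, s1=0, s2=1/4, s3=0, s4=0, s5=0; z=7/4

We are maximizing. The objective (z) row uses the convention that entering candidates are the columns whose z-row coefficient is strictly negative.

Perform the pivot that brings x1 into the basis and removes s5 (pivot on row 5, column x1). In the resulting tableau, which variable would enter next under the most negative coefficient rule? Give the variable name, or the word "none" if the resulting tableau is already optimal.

Pivot element 5. New z-row = old z-row − (-13/2)·(row 5/5).
Updated z-row coefficients: x1: 0, x2: 0, s1: 0, s2: 1/4, s3: 0, s4: 0, s5: 13/10.
No coefficient is strictly negative; the tableau after this pivot is optimal.

none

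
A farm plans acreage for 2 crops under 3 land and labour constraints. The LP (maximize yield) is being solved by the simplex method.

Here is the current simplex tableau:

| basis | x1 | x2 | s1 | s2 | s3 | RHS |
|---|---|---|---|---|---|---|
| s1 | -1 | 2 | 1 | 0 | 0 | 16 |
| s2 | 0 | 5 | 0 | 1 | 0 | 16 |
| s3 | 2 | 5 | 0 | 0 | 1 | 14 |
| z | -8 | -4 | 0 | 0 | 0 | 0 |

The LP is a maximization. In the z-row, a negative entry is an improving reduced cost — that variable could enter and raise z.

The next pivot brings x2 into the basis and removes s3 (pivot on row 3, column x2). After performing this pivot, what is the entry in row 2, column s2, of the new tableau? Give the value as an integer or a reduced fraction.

Pivot element is row 3, column x2: 5.
Normalize row 3: new (row 3, s2) = 0/5 = 0.
row 2 ← row 2 − 5·(new row 3): 1 − 5·0 = 1.

1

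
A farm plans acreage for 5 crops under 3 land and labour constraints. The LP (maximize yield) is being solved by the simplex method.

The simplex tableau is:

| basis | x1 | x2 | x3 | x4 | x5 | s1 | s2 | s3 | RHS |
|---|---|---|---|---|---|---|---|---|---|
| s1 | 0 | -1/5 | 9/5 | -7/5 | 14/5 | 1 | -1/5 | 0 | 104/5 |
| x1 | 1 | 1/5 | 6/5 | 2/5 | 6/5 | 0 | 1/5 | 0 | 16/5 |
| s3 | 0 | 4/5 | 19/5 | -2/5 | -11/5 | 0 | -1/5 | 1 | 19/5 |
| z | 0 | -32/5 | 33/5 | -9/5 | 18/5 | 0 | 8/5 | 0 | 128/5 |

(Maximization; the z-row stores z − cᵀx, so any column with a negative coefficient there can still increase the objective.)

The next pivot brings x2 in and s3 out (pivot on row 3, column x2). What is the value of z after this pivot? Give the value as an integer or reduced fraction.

Minimum ratio for x2: (19/5)/(4/5) = 19/4.
z changes by −(z-row coeff of x2)·ratio = −(-32/5)·(19/4) = 152/5.
New z = 128/5 + (152/5) = 56.

56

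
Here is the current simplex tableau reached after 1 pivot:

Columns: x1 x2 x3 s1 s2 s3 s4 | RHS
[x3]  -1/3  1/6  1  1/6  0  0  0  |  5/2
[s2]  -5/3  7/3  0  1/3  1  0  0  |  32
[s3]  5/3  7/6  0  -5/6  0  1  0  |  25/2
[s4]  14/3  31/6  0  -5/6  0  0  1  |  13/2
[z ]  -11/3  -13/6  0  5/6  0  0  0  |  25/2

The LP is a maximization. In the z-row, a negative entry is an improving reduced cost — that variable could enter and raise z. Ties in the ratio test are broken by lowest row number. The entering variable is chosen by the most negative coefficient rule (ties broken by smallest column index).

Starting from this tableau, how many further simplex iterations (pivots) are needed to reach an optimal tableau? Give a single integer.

1

pivot: x1 in, s4 out → z = 493/28
No improving column remains; optimal.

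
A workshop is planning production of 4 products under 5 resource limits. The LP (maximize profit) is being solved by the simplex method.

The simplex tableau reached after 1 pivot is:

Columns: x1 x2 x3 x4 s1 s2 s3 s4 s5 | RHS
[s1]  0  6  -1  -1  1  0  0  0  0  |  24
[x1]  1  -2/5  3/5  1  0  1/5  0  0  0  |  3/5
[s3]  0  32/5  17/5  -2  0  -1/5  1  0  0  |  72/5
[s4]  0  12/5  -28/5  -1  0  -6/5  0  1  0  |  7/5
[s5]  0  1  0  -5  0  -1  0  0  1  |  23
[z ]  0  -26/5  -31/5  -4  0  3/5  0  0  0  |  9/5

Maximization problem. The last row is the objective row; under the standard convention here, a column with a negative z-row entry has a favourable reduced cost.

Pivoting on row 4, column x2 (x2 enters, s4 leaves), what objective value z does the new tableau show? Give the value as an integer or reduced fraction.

Minimum ratio for x2: (7/5)/(12/5) = 7/12.
z changes by −(z-row coeff of x2)·ratio = −(-26/5)·(7/12) = 91/30.
New z = 9/5 + (91/30) = 29/6.

29/6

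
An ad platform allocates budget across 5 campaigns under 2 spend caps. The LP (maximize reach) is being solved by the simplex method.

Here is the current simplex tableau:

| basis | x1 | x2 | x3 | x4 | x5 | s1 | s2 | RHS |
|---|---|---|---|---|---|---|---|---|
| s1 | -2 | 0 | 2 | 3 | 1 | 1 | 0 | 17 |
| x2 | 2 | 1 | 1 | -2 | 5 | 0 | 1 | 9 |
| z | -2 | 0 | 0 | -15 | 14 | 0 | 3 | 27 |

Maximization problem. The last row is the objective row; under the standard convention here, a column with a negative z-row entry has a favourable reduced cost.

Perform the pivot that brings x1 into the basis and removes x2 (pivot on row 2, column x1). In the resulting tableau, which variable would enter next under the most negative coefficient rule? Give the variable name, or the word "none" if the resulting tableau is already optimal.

x4

Pivot element 2. New z-row = old z-row − (-2)·(row 2/2).
Updated z-row coefficients: x1: 0, x2: 1, x3: 1, x4: -17, x5: 19, s1: 0, s2: 4.
The most negative is -17 in column x4, so x4 would enter next.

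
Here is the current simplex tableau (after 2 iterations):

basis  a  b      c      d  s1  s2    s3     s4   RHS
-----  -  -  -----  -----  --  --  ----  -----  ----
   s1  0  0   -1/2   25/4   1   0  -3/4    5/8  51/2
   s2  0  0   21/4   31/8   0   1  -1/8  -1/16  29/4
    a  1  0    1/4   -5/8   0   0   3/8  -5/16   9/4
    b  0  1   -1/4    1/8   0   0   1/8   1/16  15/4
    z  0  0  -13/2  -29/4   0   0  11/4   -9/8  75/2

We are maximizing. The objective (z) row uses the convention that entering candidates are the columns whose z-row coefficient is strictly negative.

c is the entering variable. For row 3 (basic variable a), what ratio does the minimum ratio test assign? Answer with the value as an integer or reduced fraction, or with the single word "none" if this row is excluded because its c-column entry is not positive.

9

Ratio = RHS / (c entry) = (9/4) / (1/4) = 9.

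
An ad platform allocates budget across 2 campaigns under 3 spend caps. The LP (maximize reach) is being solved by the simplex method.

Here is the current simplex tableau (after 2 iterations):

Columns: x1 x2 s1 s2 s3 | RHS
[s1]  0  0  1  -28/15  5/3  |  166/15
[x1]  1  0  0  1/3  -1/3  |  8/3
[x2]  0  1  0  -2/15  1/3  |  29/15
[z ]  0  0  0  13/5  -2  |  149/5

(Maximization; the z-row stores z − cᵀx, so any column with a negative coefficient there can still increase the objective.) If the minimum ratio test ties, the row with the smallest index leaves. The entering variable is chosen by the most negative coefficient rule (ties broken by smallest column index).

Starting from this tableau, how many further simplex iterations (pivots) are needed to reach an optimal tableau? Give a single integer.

1

pivot: s3 in, x2 out → z = 207/5
No improving column remains; optimal.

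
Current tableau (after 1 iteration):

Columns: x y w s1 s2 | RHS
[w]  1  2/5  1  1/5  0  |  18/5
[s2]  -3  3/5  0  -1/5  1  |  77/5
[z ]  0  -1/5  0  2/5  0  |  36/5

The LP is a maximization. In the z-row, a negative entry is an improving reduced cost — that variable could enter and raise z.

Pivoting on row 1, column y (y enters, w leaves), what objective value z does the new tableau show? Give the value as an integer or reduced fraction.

9

Minimum ratio for y: (18/5)/(2/5) = 9.
z changes by −(z-row coeff of y)·ratio = −(-1/5)·9 = 9/5.
New z = 36/5 + (9/5) = 9.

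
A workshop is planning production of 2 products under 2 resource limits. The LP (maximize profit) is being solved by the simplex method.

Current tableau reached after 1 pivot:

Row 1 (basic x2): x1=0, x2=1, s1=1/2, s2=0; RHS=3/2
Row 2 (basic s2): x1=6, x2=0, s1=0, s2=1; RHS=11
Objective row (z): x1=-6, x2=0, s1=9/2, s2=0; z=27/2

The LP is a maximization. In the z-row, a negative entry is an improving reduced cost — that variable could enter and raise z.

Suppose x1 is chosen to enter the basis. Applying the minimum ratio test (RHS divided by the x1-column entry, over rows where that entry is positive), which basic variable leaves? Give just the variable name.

Ratios: row 1 (x2): entry 0 ≤ 0, skip; row 2 (s2): 11/6 = 11/6.
Minimum ratio 11/6 is in the s2 row, so s2 leaves.

s2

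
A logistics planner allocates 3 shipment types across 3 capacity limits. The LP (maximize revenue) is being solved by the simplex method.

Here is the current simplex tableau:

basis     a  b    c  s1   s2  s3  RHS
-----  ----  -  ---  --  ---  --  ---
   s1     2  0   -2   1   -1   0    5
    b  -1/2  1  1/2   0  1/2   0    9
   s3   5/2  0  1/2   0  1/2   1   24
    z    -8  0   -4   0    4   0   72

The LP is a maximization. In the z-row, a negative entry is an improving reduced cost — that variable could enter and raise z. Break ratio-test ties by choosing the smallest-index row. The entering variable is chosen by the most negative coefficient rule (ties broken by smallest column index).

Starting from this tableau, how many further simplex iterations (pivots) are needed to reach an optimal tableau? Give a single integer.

pivot: a in, s1 out → z = 92
pivot: c in, s3 out → z = 163
pivot: s1 in, b out → z = 204
No improving column remains; optimal.

3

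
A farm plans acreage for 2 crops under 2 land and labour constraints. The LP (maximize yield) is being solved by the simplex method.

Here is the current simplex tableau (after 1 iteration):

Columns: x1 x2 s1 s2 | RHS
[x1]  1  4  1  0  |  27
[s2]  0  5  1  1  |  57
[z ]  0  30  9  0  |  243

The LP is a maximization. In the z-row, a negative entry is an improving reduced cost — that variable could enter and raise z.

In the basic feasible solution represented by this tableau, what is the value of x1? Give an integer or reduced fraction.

x1 is basic (row 1); its value is the RHS of that row: 27.

27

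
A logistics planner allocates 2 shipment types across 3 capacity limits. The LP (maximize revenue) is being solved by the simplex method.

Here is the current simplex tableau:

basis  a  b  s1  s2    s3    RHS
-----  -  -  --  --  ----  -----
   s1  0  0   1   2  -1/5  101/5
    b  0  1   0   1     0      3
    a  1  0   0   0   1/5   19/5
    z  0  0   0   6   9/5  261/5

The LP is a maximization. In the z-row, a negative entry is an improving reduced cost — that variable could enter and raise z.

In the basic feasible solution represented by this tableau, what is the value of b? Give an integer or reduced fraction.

3

b is basic (row 2); its value is the RHS of that row: 3.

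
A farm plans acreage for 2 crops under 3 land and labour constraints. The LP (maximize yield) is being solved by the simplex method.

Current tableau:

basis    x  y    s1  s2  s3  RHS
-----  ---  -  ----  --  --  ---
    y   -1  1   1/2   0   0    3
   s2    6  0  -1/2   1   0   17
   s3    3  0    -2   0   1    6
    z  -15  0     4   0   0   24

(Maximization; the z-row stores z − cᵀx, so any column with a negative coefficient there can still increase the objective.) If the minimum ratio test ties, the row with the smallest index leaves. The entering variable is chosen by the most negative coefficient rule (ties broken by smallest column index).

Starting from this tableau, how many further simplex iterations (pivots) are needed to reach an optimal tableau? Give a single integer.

pivot: x in, s3 out → z = 54
pivot: s1 in, s2 out → z = 438/7
No improving column remains; optimal.

2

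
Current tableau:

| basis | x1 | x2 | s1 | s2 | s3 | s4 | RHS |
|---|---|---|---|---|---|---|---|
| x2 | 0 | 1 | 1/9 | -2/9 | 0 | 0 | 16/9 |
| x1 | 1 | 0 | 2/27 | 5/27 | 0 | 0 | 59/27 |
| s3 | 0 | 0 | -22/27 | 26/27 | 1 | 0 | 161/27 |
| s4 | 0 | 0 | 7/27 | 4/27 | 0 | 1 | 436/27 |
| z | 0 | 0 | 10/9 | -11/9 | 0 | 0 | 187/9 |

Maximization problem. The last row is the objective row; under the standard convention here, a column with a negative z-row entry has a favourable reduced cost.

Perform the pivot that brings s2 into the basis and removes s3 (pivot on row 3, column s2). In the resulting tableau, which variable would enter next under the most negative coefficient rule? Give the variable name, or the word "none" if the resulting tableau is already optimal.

none

Pivot element 26/27. New z-row = old z-row − (-11/9)·(row 3/(26/27)).
Updated z-row coefficients: x1: 0, x2: 0, s1: 1/13, s2: 0, s3: 33/26, s4: 0.
No coefficient is strictly negative; the tableau after this pivot is optimal.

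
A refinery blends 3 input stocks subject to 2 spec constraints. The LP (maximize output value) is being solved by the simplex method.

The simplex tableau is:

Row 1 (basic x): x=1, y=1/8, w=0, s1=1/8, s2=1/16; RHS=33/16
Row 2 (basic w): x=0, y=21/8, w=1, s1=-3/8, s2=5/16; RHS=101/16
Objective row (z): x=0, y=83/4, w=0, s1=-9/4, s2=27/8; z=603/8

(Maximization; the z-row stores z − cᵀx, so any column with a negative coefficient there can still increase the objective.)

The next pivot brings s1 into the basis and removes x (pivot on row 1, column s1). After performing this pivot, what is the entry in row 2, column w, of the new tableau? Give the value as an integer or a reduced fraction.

1

Pivot element is row 1, column s1: 1/8.
Normalize row 1: new (row 1, w) = 0/(1/8) = 0.
row 2 ← row 2 − (-3/8)·(new row 1): 1 − (-3/8)·0 = 1.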